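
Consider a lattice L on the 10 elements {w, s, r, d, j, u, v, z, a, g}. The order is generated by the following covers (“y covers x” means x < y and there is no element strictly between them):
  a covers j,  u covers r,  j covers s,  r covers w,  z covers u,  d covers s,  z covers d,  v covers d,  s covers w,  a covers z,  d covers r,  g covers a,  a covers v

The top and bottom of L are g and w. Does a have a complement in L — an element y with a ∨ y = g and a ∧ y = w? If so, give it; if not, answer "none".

none

For every candidate y, either a ∨ y ≠ g or a ∧ y ≠ w; no complement exists.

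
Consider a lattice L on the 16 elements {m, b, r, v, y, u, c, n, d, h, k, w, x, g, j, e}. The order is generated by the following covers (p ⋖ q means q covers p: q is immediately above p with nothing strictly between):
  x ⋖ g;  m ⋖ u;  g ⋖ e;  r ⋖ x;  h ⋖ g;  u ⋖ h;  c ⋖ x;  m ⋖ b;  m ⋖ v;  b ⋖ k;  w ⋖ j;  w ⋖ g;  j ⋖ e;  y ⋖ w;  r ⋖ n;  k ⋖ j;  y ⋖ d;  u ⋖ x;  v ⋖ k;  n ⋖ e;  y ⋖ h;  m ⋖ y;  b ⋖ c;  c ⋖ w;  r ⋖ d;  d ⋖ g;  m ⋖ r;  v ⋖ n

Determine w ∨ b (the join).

w

Common upper bounds of {w, b}: e, g, j, w.
The least among these is w.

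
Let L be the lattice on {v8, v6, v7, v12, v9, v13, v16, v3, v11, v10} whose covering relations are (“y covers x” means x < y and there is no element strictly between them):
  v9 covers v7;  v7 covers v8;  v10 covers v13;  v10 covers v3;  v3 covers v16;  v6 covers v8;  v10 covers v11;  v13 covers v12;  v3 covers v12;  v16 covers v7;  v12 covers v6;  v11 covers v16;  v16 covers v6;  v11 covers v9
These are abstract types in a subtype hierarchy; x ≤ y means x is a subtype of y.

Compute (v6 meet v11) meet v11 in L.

v6 ∧ v11 = v6
v6 ∧ v11 = v6

v6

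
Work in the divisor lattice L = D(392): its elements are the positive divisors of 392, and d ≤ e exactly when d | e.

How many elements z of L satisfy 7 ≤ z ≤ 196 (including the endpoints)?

6

The interval [7, 196] = {14, 196, 28, 49, 7, 98}, which has 6 elements.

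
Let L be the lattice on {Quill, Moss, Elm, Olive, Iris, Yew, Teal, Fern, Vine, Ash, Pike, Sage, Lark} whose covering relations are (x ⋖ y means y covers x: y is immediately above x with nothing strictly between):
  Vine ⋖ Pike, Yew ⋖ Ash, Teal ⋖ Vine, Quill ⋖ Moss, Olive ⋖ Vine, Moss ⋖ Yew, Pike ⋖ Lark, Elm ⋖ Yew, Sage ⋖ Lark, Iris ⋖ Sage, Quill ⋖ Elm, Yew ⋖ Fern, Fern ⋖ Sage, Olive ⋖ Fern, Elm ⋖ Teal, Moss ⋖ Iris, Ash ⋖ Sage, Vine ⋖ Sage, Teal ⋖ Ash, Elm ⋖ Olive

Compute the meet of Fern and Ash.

Common lower bounds of {Fern, Ash}: Elm, Moss, Quill, Yew.
The greatest among these is Yew.

Yew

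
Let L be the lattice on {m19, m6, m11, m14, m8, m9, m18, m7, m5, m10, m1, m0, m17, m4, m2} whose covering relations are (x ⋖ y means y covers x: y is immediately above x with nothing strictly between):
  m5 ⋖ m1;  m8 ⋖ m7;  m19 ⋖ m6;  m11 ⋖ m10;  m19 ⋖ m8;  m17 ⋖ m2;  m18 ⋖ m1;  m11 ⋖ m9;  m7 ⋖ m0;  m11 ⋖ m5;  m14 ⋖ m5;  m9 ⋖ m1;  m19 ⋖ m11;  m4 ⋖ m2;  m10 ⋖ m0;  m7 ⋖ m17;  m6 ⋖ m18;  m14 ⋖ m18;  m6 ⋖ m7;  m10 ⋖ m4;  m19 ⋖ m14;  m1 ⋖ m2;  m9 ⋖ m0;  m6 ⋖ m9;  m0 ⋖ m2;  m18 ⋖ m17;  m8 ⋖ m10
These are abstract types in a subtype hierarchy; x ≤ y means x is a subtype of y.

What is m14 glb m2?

m14

Common lower bounds of {m14, m2}: m14, m19.
The greatest among these is m14.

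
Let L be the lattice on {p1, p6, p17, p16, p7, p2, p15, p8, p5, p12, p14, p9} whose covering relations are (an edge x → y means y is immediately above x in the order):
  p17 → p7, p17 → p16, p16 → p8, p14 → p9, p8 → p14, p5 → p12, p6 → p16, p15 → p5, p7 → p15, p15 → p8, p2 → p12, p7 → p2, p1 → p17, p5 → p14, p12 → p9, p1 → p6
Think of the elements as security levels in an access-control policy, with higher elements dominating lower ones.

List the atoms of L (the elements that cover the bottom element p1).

p17, p6

The atoms are exactly the elements that cover p1: p17, p6.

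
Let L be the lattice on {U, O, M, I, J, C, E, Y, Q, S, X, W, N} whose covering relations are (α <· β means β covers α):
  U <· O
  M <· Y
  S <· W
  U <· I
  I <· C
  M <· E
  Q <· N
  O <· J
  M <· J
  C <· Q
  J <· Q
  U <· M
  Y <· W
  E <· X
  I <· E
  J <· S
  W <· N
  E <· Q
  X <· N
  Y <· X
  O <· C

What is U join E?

Common upper bounds of {U, E}: E, N, Q, X.
The least among these is E.

E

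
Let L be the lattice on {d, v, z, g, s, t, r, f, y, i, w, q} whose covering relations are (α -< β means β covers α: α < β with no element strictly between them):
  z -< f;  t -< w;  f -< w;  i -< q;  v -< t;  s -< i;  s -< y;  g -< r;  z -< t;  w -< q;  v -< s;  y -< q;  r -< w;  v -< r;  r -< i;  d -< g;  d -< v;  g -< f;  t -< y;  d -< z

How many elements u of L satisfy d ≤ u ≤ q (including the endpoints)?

The interval [d, q] = {d, f, g, i, q, r, s, t, v, w, y, z}, which has 12 elements.

12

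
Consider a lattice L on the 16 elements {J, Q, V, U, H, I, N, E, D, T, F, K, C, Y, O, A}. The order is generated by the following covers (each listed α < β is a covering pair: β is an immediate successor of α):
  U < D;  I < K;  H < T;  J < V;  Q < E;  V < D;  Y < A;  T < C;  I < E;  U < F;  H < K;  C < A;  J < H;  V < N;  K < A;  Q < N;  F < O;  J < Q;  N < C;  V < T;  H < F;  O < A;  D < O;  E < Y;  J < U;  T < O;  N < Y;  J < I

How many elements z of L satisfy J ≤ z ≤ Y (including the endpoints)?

7

The interval [J, Y] = {E, I, J, N, Q, V, Y}, which has 7 elements.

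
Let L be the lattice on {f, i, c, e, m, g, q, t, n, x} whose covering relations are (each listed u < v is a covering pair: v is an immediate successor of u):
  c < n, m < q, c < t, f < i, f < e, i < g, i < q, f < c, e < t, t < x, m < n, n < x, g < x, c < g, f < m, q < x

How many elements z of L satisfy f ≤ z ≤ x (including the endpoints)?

The interval [f, x] = {c, e, f, g, i, m, n, q, t, x}, which has 10 elements.

10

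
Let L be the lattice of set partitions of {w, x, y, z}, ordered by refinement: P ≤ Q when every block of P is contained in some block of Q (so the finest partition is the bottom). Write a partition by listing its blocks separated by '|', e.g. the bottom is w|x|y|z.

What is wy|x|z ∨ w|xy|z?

wxy|z

The join of wy|x|z and w|xy|z merges any blocks that overlap across the partitions, giving wxy|z.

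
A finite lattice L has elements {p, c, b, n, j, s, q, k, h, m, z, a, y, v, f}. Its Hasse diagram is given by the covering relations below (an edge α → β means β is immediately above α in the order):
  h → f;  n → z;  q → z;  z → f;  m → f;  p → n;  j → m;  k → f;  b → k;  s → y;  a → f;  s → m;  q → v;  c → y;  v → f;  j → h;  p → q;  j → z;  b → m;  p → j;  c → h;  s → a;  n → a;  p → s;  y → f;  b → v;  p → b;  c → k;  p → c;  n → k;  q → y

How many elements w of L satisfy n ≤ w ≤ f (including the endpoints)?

5

The interval [n, f] = {a, f, k, n, z}, which has 5 elements.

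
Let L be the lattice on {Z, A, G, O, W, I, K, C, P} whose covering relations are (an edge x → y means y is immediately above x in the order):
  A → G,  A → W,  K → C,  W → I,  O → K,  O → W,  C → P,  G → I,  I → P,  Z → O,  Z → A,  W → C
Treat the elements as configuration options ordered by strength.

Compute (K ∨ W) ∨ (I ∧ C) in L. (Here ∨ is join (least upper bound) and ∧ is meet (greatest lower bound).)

K ∨ W = C
I ∧ C = W
C ∨ W = C

C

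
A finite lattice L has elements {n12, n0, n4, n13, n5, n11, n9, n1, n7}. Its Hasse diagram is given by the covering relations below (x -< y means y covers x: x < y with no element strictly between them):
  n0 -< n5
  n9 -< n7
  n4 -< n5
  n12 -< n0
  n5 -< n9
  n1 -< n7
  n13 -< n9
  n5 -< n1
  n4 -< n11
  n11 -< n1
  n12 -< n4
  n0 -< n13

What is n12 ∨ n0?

n0

Common upper bounds of {n12, n0}: n0, n1, n13, n5, n7, n9.
The least among these is n0.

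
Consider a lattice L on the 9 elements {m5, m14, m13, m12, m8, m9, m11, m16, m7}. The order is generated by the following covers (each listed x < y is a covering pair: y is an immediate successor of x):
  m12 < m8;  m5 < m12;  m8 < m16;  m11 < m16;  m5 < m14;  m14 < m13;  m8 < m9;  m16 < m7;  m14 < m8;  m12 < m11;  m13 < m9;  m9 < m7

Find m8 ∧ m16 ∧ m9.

m8

Common lower bounds of {m8, m16, m9}: m12, m14, m5, m8.
The greatest among these is m8.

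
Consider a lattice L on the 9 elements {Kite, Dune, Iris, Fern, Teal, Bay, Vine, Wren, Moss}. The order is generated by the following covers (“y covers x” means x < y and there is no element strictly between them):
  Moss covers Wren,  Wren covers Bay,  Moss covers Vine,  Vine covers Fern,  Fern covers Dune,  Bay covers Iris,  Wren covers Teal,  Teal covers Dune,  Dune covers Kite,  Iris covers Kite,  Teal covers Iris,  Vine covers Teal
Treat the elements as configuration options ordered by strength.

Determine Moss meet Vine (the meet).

Vine

Common lower bounds of {Moss, Vine}: Dune, Fern, Iris, Kite, Teal, Vine.
The greatest among these is Vine.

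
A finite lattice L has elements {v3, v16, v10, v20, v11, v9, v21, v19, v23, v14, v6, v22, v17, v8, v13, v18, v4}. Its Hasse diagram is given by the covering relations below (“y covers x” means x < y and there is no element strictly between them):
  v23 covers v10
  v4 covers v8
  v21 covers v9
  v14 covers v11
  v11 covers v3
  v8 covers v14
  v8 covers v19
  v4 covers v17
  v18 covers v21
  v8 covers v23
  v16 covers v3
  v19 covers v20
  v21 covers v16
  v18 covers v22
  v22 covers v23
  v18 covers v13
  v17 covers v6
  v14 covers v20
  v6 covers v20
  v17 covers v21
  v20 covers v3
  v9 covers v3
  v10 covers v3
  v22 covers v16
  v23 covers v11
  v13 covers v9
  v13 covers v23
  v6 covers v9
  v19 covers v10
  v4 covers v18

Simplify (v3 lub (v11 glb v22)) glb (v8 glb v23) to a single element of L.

v11

v11 ∧ v22 = v11
v3 ∨ v11 = v11
v8 ∧ v23 = v23
v11 ∧ v23 = v11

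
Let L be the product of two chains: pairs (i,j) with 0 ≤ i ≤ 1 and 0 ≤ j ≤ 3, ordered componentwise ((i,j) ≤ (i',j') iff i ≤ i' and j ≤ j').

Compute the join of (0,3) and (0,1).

(0,3)

In a product of chains, the join is componentwise max, giving (0,3).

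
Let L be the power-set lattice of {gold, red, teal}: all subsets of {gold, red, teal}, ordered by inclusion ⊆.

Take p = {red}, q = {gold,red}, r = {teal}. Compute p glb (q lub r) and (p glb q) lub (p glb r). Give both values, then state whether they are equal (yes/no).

q lub r = {gold,red,teal}, so p glb (q lub r) = {red} glb {gold,red,teal} = {red}.
p glb q = {red} and p glb r = {}, so (p glb q) lub (p glb r) = {red} lub {} = {red}.
Equal: yes.

{red}; {red}; yes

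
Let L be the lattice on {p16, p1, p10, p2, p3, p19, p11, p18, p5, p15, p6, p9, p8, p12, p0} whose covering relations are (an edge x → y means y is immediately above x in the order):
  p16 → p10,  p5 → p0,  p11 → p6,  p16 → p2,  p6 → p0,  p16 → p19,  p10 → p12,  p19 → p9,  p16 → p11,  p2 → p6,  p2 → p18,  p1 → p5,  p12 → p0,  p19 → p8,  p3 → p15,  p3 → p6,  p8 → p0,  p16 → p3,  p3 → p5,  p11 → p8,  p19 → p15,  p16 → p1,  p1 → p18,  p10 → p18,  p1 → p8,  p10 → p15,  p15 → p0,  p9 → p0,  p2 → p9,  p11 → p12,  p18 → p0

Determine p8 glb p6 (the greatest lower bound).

Common lower bounds of {p8, p6}: p11, p16.
The greatest among these is p11.

p11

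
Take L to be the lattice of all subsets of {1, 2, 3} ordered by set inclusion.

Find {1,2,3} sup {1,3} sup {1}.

{1,2,3}

Under ⊆, join is union: {1,2,3} ∪ {1,3} ∪ {1} = {1,2,3}.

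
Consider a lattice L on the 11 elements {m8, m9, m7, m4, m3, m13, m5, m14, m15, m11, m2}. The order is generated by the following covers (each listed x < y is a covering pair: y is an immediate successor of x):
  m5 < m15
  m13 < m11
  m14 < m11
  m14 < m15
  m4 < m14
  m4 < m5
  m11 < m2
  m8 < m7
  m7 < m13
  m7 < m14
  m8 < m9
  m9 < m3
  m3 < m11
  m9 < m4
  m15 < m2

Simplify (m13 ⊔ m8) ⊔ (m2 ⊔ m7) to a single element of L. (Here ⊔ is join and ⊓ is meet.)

m13 ∨ m8 = m13
m2 ∨ m7 = m2
m13 ∨ m2 = m2

m2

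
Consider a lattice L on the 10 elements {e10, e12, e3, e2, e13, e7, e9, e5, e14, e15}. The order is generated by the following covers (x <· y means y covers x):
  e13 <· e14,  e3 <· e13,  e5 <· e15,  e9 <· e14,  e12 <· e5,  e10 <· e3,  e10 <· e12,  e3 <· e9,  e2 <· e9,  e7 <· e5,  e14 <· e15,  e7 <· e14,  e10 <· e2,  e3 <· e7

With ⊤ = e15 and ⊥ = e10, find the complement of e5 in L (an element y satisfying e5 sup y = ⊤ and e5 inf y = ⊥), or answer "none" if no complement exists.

Need y with e5 ∨ y = e15 and e5 ∧ y = e10.
Checking each element gives: e2.

e2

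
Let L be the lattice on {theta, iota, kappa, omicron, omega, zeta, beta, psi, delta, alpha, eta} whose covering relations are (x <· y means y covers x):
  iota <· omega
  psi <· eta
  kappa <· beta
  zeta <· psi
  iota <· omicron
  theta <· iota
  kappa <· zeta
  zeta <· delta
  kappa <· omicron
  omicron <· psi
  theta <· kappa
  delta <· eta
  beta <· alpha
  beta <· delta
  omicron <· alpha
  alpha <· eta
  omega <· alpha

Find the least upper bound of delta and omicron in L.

eta

Common upper bounds of {delta, omicron}: eta.
The least among these is eta.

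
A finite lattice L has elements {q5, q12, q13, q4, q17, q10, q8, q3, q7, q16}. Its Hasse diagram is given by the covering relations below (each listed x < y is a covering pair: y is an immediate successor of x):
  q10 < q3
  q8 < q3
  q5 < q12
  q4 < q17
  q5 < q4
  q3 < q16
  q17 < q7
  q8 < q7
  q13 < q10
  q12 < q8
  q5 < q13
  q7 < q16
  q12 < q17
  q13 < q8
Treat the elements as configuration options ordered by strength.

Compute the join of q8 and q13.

q8

Common upper bounds of {q8, q13}: q16, q3, q7, q8.
The least among these is q8.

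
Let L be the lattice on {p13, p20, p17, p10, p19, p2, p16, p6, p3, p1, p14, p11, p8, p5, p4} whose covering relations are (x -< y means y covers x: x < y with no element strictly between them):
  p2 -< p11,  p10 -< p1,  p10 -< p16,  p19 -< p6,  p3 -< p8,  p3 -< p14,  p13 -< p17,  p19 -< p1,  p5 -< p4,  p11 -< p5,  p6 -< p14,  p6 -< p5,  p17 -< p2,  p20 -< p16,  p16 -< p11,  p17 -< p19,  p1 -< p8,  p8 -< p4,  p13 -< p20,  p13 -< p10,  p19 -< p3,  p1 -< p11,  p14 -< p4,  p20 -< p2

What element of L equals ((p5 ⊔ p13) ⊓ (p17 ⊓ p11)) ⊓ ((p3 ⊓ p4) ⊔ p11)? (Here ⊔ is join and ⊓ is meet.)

p5 ∨ p13 = p5
p17 ∧ p11 = p17
p5 ∧ p17 = p17
p3 ∧ p4 = p3
p3 ∨ p11 = p4
p17 ∧ p4 = p17

p17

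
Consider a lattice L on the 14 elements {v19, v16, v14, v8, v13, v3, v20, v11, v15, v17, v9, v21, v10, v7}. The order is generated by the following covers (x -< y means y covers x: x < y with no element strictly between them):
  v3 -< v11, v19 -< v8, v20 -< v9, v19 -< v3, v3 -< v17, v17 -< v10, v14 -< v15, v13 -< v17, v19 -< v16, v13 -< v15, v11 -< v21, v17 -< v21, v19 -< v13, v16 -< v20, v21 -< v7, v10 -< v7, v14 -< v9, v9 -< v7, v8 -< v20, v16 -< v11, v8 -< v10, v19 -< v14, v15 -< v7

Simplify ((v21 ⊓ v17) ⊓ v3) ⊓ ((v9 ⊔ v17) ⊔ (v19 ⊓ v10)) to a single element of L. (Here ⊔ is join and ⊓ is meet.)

v3

v21 ∧ v17 = v17
v17 ∧ v3 = v3
v9 ∨ v17 = v7
v19 ∧ v10 = v19
v7 ∨ v19 = v7
v3 ∧ v7 = v3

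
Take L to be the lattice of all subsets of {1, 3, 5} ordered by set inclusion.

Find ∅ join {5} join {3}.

Common upper bounds of {∅, {5}, {3}}: {1,3,5}, {3,5}.
The least among these is {3,5}.

{3,5}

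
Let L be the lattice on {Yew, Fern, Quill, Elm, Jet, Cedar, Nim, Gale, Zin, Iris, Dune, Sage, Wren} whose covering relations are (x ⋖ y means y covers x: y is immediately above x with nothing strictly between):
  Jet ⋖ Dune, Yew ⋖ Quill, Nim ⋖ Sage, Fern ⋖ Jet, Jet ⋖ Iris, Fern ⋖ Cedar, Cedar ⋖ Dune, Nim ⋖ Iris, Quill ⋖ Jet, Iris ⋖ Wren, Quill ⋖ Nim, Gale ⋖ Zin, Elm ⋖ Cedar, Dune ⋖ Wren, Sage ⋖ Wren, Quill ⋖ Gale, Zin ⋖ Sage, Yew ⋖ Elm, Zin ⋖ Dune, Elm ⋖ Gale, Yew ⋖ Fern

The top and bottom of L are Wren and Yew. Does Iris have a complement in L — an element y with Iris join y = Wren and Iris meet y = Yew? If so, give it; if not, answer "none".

Need y with Iris ∨ y = Wren and Iris ∧ y = Yew.
Checking each element gives: Elm.

Elm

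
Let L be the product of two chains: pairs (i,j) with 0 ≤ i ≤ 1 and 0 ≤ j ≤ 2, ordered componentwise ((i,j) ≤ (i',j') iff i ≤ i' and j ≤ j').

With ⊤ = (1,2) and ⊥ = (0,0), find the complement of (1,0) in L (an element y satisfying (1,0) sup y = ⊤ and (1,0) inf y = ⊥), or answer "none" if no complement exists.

Need y with (1,0) ∨ y = (1,2) and (1,0) ∧ y = (0,0).
Checking each element gives: (0,2).

(0,2)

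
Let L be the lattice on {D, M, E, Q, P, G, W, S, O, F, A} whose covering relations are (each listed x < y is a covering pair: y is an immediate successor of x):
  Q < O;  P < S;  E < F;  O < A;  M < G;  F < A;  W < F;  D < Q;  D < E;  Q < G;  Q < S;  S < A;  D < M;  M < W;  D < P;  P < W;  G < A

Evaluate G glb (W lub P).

M

W ∨ P = W
G ∧ W = M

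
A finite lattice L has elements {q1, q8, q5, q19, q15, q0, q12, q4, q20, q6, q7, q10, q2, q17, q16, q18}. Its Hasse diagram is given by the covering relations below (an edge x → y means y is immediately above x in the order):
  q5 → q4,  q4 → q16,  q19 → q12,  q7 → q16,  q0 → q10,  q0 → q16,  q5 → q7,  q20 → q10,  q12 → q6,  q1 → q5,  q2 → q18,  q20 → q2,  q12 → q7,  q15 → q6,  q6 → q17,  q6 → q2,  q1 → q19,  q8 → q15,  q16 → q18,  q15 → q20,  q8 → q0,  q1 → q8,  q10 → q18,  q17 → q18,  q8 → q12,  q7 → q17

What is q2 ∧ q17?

q6

Common lower bounds of {q2, q17}: q1, q12, q15, q19, q6, q8.
The greatest among these is q6.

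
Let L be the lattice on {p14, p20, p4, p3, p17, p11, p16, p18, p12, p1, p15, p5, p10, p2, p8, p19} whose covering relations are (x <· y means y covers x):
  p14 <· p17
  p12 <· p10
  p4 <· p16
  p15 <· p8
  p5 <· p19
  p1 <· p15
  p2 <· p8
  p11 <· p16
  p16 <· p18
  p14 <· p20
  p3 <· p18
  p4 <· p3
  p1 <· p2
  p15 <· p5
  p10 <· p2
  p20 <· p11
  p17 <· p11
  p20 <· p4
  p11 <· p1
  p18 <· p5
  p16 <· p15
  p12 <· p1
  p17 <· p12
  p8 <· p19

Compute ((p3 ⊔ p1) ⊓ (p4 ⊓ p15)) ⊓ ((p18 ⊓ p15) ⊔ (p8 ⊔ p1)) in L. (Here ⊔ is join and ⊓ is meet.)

p4

p3 ∨ p1 = p5
p4 ∧ p15 = p4
p5 ∧ p4 = p4
p18 ∧ p15 = p16
p8 ∨ p1 = p8
p16 ∨ p8 = p8
p4 ∧ p8 = p4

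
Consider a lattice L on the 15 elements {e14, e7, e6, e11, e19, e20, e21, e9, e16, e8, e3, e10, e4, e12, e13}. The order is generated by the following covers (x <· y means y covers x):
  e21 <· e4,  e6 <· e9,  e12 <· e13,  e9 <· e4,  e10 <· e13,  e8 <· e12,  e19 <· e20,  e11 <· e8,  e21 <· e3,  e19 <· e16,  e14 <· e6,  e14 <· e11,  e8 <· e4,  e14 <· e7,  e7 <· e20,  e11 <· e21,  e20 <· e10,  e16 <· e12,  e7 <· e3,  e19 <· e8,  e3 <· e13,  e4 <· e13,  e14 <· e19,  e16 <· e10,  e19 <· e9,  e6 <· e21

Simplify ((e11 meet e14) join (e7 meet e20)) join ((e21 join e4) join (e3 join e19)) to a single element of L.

e11 ∧ e14 = e14
e7 ∧ e20 = e7
e14 ∨ e7 = e7
e21 ∨ e4 = e4
e3 ∨ e19 = e13
e4 ∨ e13 = e13
e7 ∨ e13 = e13

e13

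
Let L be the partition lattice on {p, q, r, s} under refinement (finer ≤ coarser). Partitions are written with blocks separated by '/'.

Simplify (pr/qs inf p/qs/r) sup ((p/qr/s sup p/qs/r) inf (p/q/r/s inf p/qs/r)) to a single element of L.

p/qs/r

pr/qs ∧ p/qs/r = p/qs/r
p/qr/s ∨ p/qs/r = p/qrs
p/q/r/s ∧ p/qs/r = p/q/r/s
p/qrs ∧ p/q/r/s = p/q/r/s
p/qs/r ∨ p/q/r/s = p/qs/r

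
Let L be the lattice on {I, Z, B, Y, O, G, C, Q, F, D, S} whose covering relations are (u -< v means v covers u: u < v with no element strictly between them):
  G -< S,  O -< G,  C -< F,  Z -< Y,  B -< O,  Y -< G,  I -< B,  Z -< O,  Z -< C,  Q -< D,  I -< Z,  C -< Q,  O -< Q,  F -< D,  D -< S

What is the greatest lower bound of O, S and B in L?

Common lower bounds of {O, S, B}: B, I.
The greatest among these is B.

B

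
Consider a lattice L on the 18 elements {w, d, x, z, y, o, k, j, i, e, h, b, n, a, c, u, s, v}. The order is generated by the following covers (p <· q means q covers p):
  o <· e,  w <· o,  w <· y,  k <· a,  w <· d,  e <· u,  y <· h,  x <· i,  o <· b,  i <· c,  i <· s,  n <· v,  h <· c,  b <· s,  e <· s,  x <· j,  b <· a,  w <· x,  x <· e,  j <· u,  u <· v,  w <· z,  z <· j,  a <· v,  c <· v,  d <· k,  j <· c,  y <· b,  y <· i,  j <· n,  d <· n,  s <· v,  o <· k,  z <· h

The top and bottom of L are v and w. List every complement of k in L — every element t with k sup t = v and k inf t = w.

Need t with k ∨ t = v and k ∧ t = w.
Checking each element gives: c, h, i, j, x, z.

c, h, i, j, x, z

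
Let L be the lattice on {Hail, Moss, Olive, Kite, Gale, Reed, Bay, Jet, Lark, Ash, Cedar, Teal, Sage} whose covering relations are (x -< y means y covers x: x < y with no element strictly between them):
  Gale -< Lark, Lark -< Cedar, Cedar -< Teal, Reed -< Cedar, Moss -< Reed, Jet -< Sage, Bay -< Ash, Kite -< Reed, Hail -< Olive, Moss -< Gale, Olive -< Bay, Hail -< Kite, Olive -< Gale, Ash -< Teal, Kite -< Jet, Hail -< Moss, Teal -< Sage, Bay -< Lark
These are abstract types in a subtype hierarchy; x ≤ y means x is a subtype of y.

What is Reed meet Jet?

Common lower bounds of {Reed, Jet}: Hail, Kite.
The greatest among these is Kite.

Kite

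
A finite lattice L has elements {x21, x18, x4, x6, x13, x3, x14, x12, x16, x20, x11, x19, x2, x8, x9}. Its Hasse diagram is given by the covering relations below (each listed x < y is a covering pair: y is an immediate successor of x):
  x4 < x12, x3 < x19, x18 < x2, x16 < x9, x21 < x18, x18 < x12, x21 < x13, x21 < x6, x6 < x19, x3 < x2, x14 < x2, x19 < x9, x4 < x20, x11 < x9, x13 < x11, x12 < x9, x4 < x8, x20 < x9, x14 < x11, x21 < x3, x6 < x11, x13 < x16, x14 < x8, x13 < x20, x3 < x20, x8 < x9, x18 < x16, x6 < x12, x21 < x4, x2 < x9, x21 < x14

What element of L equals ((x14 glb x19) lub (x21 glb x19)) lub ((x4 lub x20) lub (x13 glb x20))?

x14 ∧ x19 = x21
x21 ∧ x19 = x21
x21 ∨ x21 = x21
x4 ∨ x20 = x20
x13 ∧ x20 = x13
x20 ∨ x13 = x20
x21 ∨ x20 = x20

x20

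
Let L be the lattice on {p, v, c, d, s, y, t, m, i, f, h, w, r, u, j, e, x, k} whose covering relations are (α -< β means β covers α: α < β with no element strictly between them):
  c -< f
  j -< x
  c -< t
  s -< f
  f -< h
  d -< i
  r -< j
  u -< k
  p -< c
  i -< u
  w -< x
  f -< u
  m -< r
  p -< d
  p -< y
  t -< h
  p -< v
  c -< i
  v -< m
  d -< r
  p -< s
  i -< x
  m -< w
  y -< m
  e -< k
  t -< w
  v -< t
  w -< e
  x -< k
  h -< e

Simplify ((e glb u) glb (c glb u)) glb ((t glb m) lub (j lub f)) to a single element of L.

c

e ∧ u = f
c ∧ u = c
f ∧ c = c
t ∧ m = v
j ∨ f = k
v ∨ k = k
c ∧ k = c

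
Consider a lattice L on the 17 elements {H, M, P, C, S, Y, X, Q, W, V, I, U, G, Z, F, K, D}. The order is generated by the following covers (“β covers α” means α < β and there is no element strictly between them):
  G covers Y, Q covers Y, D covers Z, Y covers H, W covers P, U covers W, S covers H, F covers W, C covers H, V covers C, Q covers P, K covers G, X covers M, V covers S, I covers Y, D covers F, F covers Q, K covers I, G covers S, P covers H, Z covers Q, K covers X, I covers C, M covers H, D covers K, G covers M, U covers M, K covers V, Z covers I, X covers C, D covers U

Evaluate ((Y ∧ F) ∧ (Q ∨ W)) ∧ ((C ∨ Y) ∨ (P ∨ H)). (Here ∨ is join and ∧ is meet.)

Y ∧ F = Y
Q ∨ W = F
Y ∧ F = Y
C ∨ Y = I
P ∨ H = P
I ∨ P = Z
Y ∧ Z = Y

Y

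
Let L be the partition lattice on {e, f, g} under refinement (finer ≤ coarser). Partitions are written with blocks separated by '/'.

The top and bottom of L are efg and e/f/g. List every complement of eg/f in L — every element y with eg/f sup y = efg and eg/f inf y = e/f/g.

Need y with eg/f ∨ y = efg and eg/f ∧ y = e/f/g.
Checking each element gives: e/fg, ef/g.

e/fg, ef/g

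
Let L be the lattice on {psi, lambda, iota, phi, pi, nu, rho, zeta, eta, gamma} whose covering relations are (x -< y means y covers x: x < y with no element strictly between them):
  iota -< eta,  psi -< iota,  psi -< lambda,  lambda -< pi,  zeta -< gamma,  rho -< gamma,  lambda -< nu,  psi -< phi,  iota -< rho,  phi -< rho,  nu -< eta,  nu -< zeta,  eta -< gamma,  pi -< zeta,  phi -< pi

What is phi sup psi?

Common upper bounds of {phi, psi}: gamma, phi, pi, rho, zeta.
The least among these is phi.

phi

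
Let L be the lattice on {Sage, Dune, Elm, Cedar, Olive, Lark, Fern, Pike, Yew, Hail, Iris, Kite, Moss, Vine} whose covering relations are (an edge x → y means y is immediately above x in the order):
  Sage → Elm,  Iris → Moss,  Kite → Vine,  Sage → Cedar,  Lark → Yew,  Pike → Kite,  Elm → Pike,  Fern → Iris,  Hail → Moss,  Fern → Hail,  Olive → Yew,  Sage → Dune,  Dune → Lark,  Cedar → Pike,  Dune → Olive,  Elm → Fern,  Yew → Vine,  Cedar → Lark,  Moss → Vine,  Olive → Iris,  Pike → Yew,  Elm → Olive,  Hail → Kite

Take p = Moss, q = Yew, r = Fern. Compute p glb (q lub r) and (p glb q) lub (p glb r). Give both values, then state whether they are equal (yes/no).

q lub r = Vine, so p glb (q lub r) = Moss glb Vine = Moss.
p glb q = Olive and p glb r = Fern, so (p glb q) lub (p glb r) = Olive lub Fern = Iris.
Equal: no.

Moss; Iris; no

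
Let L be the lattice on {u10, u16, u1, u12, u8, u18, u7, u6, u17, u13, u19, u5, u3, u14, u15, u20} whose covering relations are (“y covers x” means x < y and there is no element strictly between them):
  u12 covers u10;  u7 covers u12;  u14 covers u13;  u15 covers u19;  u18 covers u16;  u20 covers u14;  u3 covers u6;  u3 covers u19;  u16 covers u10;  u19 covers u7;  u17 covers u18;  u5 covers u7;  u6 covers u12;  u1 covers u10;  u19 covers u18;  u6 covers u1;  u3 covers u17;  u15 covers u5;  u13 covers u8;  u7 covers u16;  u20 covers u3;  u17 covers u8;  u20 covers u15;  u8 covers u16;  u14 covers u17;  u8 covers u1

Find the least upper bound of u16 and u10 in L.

u16

Common upper bounds of {u16, u10}: u13, u14, u15, u16, u17, u18, u19, u20, u3, u5, u7, u8.
The least among these is u16.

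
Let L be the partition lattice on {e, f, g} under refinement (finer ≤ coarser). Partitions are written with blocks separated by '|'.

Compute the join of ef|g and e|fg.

Common upper bounds of {ef|g, e|fg}: efg.
The least among these is efg.

efg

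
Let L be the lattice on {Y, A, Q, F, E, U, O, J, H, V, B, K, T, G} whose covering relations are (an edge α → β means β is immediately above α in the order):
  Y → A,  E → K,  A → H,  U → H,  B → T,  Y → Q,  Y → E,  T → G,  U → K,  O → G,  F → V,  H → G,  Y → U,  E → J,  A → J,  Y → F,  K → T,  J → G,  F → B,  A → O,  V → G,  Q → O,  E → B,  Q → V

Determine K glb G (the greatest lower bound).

K

Common lower bounds of {K, G}: E, K, U, Y.
The greatest among these is K.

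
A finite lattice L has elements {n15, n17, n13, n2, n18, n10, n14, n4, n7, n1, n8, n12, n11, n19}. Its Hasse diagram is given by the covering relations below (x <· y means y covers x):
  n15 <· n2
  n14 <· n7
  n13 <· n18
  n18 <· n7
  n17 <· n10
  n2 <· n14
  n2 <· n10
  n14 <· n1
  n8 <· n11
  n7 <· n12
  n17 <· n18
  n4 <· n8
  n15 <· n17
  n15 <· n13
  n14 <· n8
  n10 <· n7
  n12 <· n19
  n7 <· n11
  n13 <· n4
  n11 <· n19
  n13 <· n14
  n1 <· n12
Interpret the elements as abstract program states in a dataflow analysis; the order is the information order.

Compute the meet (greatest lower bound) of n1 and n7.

Common lower bounds of {n1, n7}: n13, n14, n15, n2.
The greatest among these is n14.

n14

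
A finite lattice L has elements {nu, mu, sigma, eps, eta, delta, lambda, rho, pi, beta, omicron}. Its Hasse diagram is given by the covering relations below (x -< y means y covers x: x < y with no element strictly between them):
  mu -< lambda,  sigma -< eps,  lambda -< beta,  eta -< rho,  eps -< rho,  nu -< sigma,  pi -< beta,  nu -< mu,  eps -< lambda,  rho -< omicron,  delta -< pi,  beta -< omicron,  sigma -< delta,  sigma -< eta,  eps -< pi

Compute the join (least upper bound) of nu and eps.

Common upper bounds of {nu, eps}: beta, eps, lambda, omicron, pi, rho.
The least among these is eps.

eps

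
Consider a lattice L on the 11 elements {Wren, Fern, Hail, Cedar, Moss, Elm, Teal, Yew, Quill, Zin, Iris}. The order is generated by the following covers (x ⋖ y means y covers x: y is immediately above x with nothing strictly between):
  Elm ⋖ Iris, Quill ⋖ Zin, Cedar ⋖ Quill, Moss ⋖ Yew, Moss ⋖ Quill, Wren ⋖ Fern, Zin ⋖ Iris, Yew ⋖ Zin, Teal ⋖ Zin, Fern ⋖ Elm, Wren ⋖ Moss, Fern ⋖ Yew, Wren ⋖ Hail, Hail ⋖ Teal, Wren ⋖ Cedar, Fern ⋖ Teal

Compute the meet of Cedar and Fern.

Common lower bounds of {Cedar, Fern}: Wren.
The greatest among these is Wren.

Wren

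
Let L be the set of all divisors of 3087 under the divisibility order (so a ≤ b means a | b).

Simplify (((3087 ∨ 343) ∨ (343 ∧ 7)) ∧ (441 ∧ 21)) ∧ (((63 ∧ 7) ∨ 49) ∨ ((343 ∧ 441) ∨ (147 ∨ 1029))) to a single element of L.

3087 ∨ 343 = 3087
343 ∧ 7 = 7
3087 ∨ 7 = 3087
441 ∧ 21 = 21
3087 ∧ 21 = 21
63 ∧ 7 = 7
7 ∨ 49 = 49
343 ∧ 441 = 49
147 ∨ 1029 = 1029
49 ∨ 1029 = 1029
49 ∨ 1029 = 1029
21 ∧ 1029 = 21

21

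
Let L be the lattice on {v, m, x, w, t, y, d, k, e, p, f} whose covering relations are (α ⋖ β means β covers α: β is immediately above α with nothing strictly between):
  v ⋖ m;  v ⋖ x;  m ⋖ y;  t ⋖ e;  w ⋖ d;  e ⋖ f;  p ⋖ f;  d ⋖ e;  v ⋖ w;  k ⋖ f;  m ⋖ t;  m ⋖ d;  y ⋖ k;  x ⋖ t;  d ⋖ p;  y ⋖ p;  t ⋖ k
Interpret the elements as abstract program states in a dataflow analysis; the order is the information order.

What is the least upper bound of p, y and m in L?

Common upper bounds of {p, y, m}: f, p.
The least among these is p.

p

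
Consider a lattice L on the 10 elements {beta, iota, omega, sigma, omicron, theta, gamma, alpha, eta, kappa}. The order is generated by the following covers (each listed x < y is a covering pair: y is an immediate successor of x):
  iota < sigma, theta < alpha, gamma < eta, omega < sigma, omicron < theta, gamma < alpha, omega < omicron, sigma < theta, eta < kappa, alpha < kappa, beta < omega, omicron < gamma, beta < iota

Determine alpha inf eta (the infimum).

gamma

Common lower bounds of {alpha, eta}: beta, gamma, omega, omicron.
The greatest among these is gamma.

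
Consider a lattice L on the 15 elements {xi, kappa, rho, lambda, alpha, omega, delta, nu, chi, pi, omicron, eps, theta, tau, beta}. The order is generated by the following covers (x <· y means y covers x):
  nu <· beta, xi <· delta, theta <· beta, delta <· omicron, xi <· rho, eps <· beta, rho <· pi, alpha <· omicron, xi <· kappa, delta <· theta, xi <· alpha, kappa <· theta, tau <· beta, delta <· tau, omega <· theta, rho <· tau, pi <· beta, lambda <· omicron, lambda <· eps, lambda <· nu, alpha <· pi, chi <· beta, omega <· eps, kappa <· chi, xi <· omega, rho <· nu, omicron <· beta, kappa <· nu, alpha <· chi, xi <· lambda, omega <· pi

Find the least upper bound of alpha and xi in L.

Common upper bounds of {alpha, xi}: alpha, beta, chi, omicron, pi.
The least among these is alpha.

alpha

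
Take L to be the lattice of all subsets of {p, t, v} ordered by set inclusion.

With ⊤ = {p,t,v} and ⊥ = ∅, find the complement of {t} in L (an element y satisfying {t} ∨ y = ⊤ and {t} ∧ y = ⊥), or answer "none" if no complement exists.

{p,v}

Need y with {t} ∨ y = {p,t,v} and {t} ∧ y = ∅.
Checking each element gives: {p,v}.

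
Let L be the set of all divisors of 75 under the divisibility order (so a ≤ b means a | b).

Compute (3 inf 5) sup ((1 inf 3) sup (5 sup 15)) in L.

15

3 ∧ 5 = 1
1 ∧ 3 = 1
5 ∨ 15 = 15
1 ∨ 15 = 15
1 ∨ 15 = 15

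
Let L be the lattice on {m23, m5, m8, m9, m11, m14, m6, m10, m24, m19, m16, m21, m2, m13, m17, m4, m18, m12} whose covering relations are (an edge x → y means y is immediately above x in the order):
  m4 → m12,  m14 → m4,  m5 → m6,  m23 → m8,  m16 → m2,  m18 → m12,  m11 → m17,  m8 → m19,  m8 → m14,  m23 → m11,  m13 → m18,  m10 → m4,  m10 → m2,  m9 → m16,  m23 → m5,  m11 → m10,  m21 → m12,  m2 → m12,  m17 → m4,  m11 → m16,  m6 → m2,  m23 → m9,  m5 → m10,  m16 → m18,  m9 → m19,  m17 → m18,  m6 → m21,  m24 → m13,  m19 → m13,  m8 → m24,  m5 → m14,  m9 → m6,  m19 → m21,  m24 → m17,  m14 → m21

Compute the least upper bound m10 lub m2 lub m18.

Common upper bounds of {m10, m2, m18}: m12.
The least among these is m12.

m12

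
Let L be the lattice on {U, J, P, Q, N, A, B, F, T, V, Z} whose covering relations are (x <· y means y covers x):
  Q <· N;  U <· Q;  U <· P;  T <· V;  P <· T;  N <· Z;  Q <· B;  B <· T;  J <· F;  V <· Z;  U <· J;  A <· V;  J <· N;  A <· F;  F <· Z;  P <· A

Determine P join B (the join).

T

Common upper bounds of {P, B}: T, V, Z.
The least among these is T.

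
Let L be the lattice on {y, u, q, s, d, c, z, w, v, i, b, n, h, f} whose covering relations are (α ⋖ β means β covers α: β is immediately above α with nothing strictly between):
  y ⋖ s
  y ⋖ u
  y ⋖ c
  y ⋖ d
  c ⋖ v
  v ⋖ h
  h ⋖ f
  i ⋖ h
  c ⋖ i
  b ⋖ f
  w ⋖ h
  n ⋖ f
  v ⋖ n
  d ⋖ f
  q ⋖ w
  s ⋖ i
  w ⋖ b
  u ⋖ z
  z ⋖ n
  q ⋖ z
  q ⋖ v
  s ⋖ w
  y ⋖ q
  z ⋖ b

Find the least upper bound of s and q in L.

Common upper bounds of {s, q}: b, f, h, w.
The least among these is w.

w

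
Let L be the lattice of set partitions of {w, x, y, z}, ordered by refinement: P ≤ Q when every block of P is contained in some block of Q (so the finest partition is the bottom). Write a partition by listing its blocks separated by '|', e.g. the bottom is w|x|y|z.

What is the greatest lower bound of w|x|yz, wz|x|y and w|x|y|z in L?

Common lower bounds of {w|x|yz, wz|x|y, w|x|y|z}: w|x|y|z.
The greatest among these is w|x|y|z.

w|x|y|z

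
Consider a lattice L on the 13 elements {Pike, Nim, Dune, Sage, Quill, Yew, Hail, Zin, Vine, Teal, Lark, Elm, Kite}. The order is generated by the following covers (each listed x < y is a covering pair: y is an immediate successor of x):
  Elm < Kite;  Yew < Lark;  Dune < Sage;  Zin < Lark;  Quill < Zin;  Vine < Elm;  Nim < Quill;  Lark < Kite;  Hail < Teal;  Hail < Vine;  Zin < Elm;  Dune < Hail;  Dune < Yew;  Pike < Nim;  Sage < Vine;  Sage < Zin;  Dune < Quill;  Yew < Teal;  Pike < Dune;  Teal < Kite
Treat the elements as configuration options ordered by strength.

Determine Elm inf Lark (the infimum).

Common lower bounds of {Elm, Lark}: Dune, Nim, Pike, Quill, Sage, Zin.
The greatest among these is Zin.

Zin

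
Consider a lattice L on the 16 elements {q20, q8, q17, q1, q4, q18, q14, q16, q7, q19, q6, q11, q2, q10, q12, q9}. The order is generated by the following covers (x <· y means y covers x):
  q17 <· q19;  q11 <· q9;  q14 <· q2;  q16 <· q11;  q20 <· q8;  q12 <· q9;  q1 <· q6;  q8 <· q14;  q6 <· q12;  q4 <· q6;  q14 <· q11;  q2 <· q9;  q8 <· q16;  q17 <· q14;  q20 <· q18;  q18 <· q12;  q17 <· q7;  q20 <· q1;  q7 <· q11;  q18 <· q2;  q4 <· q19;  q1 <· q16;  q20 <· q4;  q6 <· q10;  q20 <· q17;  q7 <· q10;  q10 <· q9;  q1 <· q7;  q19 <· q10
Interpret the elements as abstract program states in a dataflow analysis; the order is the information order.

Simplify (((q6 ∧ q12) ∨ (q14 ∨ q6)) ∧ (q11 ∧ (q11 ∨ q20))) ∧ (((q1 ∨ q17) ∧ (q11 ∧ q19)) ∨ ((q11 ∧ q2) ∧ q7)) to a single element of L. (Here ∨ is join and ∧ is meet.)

q17

q6 ∧ q12 = q6
q14 ∨ q6 = q9
q6 ∨ q9 = q9
q11 ∨ q20 = q11
q11 ∧ q11 = q11
q9 ∧ q11 = q11
q1 ∨ q17 = q7
q11 ∧ q19 = q17
q7 ∧ q17 = q17
q11 ∧ q2 = q14
q14 ∧ q7 = q17
q17 ∨ q17 = q17
q11 ∧ q17 = q17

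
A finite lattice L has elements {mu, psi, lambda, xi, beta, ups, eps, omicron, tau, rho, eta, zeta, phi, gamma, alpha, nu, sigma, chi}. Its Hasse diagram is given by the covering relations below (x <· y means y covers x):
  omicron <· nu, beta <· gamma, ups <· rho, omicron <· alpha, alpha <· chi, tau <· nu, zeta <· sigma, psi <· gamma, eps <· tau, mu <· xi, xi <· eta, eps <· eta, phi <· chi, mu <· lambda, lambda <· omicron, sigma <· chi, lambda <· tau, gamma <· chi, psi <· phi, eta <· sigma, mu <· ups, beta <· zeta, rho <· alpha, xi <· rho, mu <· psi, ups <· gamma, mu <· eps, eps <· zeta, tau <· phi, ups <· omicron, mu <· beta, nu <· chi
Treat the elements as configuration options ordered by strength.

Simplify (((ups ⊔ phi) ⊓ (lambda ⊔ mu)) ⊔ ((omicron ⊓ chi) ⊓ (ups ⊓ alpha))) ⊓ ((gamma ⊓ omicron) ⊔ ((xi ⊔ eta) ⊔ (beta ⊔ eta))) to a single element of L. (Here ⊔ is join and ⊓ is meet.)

omicron

ups ∨ phi = chi
lambda ∨ mu = lambda
chi ∧ lambda = lambda
omicron ∧ chi = omicron
ups ∧ alpha = ups
omicron ∧ ups = ups
lambda ∨ ups = omicron
gamma ∧ omicron = ups
xi ∨ eta = eta
beta ∨ eta = sigma
eta ∨ sigma = sigma
ups ∨ sigma = chi
omicron ∧ chi = omicron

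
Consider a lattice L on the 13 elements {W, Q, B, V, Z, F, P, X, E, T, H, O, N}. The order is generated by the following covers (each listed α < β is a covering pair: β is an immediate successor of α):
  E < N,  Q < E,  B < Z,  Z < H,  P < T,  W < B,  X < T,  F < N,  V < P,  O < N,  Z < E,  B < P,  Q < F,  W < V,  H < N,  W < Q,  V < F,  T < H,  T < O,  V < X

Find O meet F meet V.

V

Common lower bounds of {O, F, V}: V, W.
The greatest among these is V.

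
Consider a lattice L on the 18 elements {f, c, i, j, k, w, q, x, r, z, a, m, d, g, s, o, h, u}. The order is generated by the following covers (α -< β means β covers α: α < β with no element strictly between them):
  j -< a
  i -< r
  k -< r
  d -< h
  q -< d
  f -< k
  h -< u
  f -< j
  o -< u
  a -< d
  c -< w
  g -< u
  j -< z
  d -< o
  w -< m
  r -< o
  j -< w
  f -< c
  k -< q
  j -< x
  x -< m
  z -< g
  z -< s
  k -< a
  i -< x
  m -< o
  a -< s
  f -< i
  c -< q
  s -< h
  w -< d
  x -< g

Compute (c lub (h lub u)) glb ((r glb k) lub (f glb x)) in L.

k

h ∨ u = u
c ∨ u = u
r ∧ k = k
f ∧ x = f
k ∨ f = k
u ∧ k = k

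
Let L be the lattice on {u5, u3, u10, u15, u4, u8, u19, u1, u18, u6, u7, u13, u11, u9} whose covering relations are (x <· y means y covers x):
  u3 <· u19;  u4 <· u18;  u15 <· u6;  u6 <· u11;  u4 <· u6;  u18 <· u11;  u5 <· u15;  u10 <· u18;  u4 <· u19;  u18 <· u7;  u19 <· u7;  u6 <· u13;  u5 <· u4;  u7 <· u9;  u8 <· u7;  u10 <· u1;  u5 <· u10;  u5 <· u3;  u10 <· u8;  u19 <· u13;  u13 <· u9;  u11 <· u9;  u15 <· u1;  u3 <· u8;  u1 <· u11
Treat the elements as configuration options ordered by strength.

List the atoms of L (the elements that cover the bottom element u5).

The atoms are exactly the elements that cover u5: u10, u15, u3, u4.

u10, u15, u3, u4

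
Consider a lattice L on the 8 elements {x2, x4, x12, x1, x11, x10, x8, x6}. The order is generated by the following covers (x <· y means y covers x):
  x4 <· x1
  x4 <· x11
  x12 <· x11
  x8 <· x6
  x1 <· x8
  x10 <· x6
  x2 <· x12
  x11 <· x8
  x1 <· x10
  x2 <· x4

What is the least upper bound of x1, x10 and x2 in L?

Common upper bounds of {x1, x10, x2}: x10, x6.
The least among these is x10.

x10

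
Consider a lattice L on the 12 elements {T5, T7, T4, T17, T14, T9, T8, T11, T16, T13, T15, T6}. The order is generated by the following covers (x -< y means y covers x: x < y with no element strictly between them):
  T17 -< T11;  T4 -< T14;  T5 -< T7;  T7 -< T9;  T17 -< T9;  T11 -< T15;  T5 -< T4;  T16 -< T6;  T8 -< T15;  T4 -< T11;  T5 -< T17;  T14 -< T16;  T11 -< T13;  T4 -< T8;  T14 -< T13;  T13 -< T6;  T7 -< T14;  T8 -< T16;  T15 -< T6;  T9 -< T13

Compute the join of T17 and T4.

Common upper bounds of {T17, T4}: T11, T13, T15, T6.
The least among these is T11.

T11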